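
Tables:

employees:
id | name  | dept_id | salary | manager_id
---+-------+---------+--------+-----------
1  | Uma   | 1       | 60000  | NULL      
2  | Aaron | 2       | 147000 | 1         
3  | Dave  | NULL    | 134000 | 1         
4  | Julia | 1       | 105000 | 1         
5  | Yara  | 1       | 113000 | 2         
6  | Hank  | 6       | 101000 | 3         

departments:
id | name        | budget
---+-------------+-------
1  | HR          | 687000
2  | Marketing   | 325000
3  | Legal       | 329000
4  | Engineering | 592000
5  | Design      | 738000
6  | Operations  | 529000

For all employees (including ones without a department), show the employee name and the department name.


LEFT JOIN keeps every row from employees (the left table); where dept_id has no match in departments, the department columns become NULL. Walk through each employee:
  - employee 1 (Uma): dept_id=1 -> matches HR
  - employee 2 (Aaron): dept_id=2 -> matches Marketing
  - employee 3 (Dave): dept_id=NULL, no match -> kept with NULL
  - employee 4 (Julia): dept_id=1 -> matches HR
  - employee 5 (Yara): dept_id=1 -> matches HR
  - employee 6 (Hank): dept_id=6 -> matches Operations
All 6 rows appear; 1 has NULL department.

SQL:
SELECT a.name, b.name AS department
FROM employees a
LEFT JOIN departments b ON a.dept_id = b.id

Result:
name  | department
------+-----------
Uma   | HR        
Aaron | Marketing 
Dave  | NULL      
Julia | HR        
Yara  | HR        
Hank  | Operations


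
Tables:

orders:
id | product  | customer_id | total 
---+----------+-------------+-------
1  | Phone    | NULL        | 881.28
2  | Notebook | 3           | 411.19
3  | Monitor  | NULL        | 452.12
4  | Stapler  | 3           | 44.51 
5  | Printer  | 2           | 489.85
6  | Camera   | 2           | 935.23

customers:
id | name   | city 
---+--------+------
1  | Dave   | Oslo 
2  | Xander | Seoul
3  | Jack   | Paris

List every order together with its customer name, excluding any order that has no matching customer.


INNER JOIN keeps only orders rows whose customer_id matches an id in customers. Walk through each order:
  - order 1 (Phone): customer_id=NULL, no match -> dropped
  - order 2 (Notebook): customer_id=3 -> matches Jack
  - order 3 (Monitor): customer_id=NULL, no match -> dropped
  - order 4 (Stapler): customer_id=3 -> matches Jack
  - order 5 (Printer): customer_id=2 -> matches Xander
  - order 6 (Camera): customer_id=2 -> matches Xander
So 2 of 6 rows are dropped.

SQL:
SELECT a.product, b.name AS customer
FROM orders a
INNER JOIN customers b ON a.customer_id = b.id

Result:
product  | customer
---------+---------
Notebook | Jack    
Stapler  | Jack    
Printer  | Xander  
Camera   | Xander  


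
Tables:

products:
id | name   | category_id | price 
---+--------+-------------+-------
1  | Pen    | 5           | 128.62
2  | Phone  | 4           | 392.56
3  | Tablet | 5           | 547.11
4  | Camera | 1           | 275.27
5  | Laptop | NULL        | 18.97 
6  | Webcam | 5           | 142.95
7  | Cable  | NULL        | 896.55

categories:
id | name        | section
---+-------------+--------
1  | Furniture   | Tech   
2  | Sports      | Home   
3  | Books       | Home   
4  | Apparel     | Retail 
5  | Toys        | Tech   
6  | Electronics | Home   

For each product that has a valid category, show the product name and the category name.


INNER JOIN keeps only products rows whose category_id matches an id in categories. Walk through each product:
  - product 1 (Pen): category_id=5 -> matches Toys
  - product 2 (Phone): category_id=4 -> matches Apparel
  - product 3 (Tablet): category_id=5 -> matches Toys
  - product 4 (Camera): category_id=1 -> matches Furniture
  - product 5 (Laptop): category_id=NULL, no match -> dropped
  - product 6 (Webcam): category_id=5 -> matches Toys
  - product 7 (Cable): category_id=NULL, no match -> dropped
So 2 of 7 rows are dropped.

SQL:
SELECT a.name, b.name AS category
FROM products a
INNER JOIN categories b ON a.category_id = b.id

Result:
name   | category 
-------+----------
Pen    | Toys     
Phone  | Apparel  
Tablet | Toys     
Camera | Furniture
Webcam | Toys     


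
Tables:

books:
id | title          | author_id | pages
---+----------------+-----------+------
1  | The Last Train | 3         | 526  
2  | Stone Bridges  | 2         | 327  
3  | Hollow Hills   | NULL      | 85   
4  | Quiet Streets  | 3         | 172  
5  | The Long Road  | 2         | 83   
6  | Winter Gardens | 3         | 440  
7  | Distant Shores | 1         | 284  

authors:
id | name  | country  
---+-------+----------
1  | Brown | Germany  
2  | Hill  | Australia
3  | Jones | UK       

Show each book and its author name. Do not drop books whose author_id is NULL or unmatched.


LEFT JOIN keeps every row from books (the left table); where author_id has no match in authors, the author columns become NULL. Walk through each book:
  - book 1 (The Last Train): author_id=3 -> matches Jones
  - book 2 (Stone Bridges): author_id=2 -> matches Hill
  - book 3 (Hollow Hills): author_id=NULL, no match -> kept with NULL
  - book 4 (Quiet Streets): author_id=3 -> matches Jones
  - book 5 (The Long Road): author_id=2 -> matches Hill
  - book 6 (Winter Gardens): author_id=3 -> matches Jones
  - book 7 (Distant Shores): author_id=1 -> matches Brown
All 7 rows appear; 1 has NULL author.

SQL:
SELECT a.title, b.name AS author
FROM books a
LEFT JOIN authors b ON a.author_id = b.id

Result:
title          | author
---------------+-------
The Last Train | Jones 
Stone Bridges  | Hill  
Hollow Hills   | NULL  
Quiet Streets  | Jones 
The Long Road  | Hill  
Winter Gardens | Jones 
Distant Shores | Brown 


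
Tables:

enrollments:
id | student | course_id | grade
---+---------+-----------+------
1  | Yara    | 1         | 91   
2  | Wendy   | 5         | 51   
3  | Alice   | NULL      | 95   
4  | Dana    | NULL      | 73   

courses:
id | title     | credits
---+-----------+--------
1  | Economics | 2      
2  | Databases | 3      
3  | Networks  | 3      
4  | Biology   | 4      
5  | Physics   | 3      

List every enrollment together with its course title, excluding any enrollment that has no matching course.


INNER JOIN keeps only enrollments rows whose course_id matches an id in courses. Walk through each enrollment:
  - enrollment 1 (Yara): course_id=1 -> matches Economics
  - enrollment 2 (Wendy): course_id=5 -> matches Physics
  - enrollment 3 (Alice): course_id=NULL, no match -> dropped
  - enrollment 4 (Dana): course_id=NULL, no match -> dropped
So 2 of 4 rows are dropped.

SQL:
SELECT a.student, b.title AS course
FROM enrollments a
INNER JOIN courses b ON a.course_id = b.id

Result:
student | course   
--------+----------
Yara    | Economics
Wendy   | Physics  


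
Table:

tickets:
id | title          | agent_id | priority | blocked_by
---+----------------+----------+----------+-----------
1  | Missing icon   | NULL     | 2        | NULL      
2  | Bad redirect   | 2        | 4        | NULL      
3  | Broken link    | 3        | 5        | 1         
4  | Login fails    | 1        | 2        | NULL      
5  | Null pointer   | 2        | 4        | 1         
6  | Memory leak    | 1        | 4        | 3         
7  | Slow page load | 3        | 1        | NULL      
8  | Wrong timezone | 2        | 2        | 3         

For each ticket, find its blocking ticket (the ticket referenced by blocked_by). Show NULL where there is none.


This is a self-join: tickets is joined to a second copy of itself, matching each row's blocked_by to another row's id. Use LEFT JOIN so rows with blocked_by=NULL are kept.
  - ticket 1 (Missing icon): blocked_by=NULL -> NULL
  - ticket 2 (Bad redirect): blocked_by=NULL -> NULL
  - ticket 3 (Broken link): blocked_by=1 -> Missing icon
  - ticket 4 (Login fails): blocked_by=NULL -> NULL
  - ticket 5 (Null pointer): blocked_by=1 -> Missing icon
  - ticket 6 (Memory leak): blocked_by=3 -> Broken link
  - ticket 7 (Slow page load): blocked_by=NULL -> NULL
  - ticket 8 (Wrong timezone): blocked_by=3 -> Broken link

SQL:
SELECT a.title AS item, b.title AS blocked_by
FROM tickets a
LEFT JOIN tickets b ON a.blocked_by = b.id

Result:
item           | blocked_by  
---------------+-------------
Missing icon   | NULL        
Bad redirect   | NULL        
Broken link    | Missing icon
Login fails    | NULL        
Null pointer   | Missing icon
Memory leak    | Broken link 
Slow page load | NULL        
Wrong timezone | Broken link 


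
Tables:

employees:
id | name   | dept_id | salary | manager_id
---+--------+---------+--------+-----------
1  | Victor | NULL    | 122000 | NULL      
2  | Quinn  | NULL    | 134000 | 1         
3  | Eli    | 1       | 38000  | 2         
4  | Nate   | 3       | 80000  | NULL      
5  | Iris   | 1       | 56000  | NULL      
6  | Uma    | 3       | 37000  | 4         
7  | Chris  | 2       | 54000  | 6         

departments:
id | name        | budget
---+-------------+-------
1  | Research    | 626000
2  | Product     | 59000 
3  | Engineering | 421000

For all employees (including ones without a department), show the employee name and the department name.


LEFT JOIN keeps every row from employees (the left table); where dept_id has no match in departments, the department columns become NULL. Walk through each employee:
  - employee 1 (Victor): dept_id=NULL, no match -> kept with NULL
  - employee 2 (Quinn): dept_id=NULL, no match -> kept with NULL
  - employee 3 (Eli): dept_id=1 -> matches Research
  - employee 4 (Nate): dept_id=3 -> matches Engineering
  - employee 5 (Iris): dept_id=1 -> matches Research
  - employee 6 (Uma): dept_id=3 -> matches Engineering
  - employee 7 (Chris): dept_id=2 -> matches Product
All 7 rows appear; 2 have NULL department.

SQL:
SELECT a.name, b.name AS department
FROM employees a
LEFT JOIN departments b ON a.dept_id = b.id

Result:
name   | department 
-------+------------
Victor | NULL       
Quinn  | NULL       
Eli    | Research   
Nate   | Engineering
Iris   | Research   
Uma    | Engineering
Chris  | Product    


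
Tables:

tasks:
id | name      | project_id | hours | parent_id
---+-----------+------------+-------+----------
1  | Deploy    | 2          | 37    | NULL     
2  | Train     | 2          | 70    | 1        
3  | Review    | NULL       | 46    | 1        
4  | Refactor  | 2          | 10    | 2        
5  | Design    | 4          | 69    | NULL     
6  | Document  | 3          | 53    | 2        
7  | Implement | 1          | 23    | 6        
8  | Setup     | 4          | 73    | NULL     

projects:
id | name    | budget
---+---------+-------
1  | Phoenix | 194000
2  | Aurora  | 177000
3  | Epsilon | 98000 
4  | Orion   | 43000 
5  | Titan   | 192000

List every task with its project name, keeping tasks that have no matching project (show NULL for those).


LEFT JOIN keeps every row from tasks (the left table); where project_id has no match in projects, the project columns become NULL. Walk through each task:
  - task 1 (Deploy): project_id=2 -> matches Aurora
  - task 2 (Train): project_id=2 -> matches Aurora
  - task 3 (Review): project_id=NULL, no match -> kept with NULL
  - task 4 (Refactor): project_id=2 -> matches Aurora
  - task 5 (Design): project_id=4 -> matches Orion
  - task 6 (Document): project_id=3 -> matches Epsilon
  - task 7 (Implement): project_id=1 -> matches Phoenix
  - task 8 (Setup): project_id=4 -> matches Orion
All 8 rows appear; 1 has NULL project.

SQL:
SELECT a.name, b.name AS project
FROM tasks a
LEFT JOIN projects b ON a.project_id = b.id

Result:
name      | project
----------+--------
Deploy    | Aurora 
Train     | Aurora 
Review    | NULL   
Refactor  | Aurora 
Design    | Orion  
Document  | Epsilon
Implement | Phoenix
Setup     | Orion  


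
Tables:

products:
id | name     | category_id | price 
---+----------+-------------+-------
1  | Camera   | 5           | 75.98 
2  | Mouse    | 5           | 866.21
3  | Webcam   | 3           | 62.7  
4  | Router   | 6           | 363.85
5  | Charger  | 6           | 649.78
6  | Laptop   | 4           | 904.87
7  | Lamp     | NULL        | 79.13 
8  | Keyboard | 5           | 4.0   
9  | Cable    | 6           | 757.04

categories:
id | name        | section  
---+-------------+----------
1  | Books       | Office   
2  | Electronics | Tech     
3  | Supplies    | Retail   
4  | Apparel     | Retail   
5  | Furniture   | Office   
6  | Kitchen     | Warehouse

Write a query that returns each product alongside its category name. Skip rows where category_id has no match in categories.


INNER JOIN keeps only products rows whose category_id matches an id in categories. Walk through each product:
  - product 1 (Camera): category_id=5 -> matches Furniture
  - product 2 (Mouse): category_id=5 -> matches Furniture
  - product 3 (Webcam): category_id=3 -> matches Supplies
  - product 4 (Router): category_id=6 -> matches Kitchen
  - product 5 (Charger): category_id=6 -> matches Kitchen
  - product 6 (Laptop): category_id=4 -> matches Apparel
  - product 7 (Lamp): category_id=NULL, no match -> dropped
  - product 8 (Keyboard): category_id=5 -> matches Furniture
  - product 9 (Cable): category_id=6 -> matches Kitchen
So 1 of 9 rows is dropped.

SQL:
SELECT a.name, b.name AS category
FROM products a
INNER JOIN categories b ON a.category_id = b.id

Result:
name     | category 
---------+----------
Camera   | Furniture
Mouse    | Furniture
Webcam   | Supplies 
Router   | Kitchen  
Charger  | Kitchen  
Laptop   | Apparel  
Keyboard | Furniture
Cable    | Kitchen  


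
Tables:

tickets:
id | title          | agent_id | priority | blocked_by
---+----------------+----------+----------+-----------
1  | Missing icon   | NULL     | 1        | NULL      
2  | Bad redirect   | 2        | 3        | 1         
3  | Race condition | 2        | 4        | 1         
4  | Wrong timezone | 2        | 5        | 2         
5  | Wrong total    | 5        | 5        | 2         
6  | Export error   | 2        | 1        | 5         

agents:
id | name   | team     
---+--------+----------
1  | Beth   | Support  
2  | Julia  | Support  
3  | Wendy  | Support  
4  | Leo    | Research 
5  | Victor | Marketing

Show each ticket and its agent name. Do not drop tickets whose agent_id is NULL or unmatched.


LEFT JOIN keeps every row from tickets (the left table); where agent_id has no match in agents, the agent columns become NULL. Walk through each ticket:
  - ticket 1 (Missing icon): agent_id=NULL, no match -> kept with NULL
  - ticket 2 (Bad redirect): agent_id=2 -> matches Julia
  - ticket 3 (Race condition): agent_id=2 -> matches Julia
  - ticket 4 (Wrong timezone): agent_id=2 -> matches Julia
  - ticket 5 (Wrong total): agent_id=5 -> matches Victor
  - ticket 6 (Export error): agent_id=2 -> matches Julia
All 6 rows appear; 1 has NULL agent.

SQL:
SELECT a.title, b.name AS agent
FROM tickets a
LEFT JOIN agents b ON a.agent_id = b.id

Result:
title          | agent 
---------------+-------
Missing icon   | NULL  
Bad redirect   | Julia 
Race condition | Julia 
Wrong timezone | Julia 
Wrong total    | Victor
Export error   | Julia 


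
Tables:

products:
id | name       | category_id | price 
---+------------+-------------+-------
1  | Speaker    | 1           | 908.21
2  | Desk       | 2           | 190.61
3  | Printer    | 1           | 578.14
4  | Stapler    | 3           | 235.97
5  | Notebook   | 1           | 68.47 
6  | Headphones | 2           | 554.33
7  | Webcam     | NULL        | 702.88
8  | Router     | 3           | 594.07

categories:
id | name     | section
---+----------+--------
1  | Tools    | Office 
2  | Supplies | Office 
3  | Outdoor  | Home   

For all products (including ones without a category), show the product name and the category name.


LEFT JOIN keeps every row from products (the left table); where category_id has no match in categories, the category columns become NULL. Walk through each product:
  - product 1 (Speaker): category_id=1 -> matches Tools
  - product 2 (Desk): category_id=2 -> matches Supplies
  - product 3 (Printer): category_id=1 -> matches Tools
  - product 4 (Stapler): category_id=3 -> matches Outdoor
  - product 5 (Notebook): category_id=1 -> matches Tools
  - product 6 (Headphones): category_id=2 -> matches Supplies
  - product 7 (Webcam): category_id=NULL, no match -> kept with NULL
  - product 8 (Router): category_id=3 -> matches Outdoor
All 8 rows appear; 1 has NULL category.

SQL:
SELECT a.name, b.name AS category
FROM products a
LEFT JOIN categories b ON a.category_id = b.id

Result:
name       | category
-----------+---------
Speaker    | Tools   
Desk       | Supplies
Printer    | Tools   
Stapler    | Outdoor 
Notebook   | Tools   
Headphones | Supplies
Webcam     | NULL    
Router     | Outdoor 


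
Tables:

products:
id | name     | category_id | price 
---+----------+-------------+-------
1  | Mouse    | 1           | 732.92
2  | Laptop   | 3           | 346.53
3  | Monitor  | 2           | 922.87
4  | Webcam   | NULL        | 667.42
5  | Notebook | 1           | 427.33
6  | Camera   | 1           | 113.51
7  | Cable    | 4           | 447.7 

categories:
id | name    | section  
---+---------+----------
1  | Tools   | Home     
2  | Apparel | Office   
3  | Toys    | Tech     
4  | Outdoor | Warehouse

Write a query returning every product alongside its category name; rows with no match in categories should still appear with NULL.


LEFT JOIN keeps every row from products (the left table); where category_id has no match in categories, the category columns become NULL. Walk through each product:
  - product 1 (Mouse): category_id=1 -> matches Tools
  - product 2 (Laptop): category_id=3 -> matches Toys
  - product 3 (Monitor): category_id=2 -> matches Apparel
  - product 4 (Webcam): category_id=NULL, no match -> kept with NULL
  - product 5 (Notebook): category_id=1 -> matches Tools
  - product 6 (Camera): category_id=1 -> matches Tools
  - product 7 (Cable): category_id=4 -> matches Outdoor
All 7 rows appear; 1 has NULL category.

SQL:
SELECT a.name, b.name AS category
FROM products a
LEFT JOIN categories b ON a.category_id = b.id

Result:
name     | category
---------+---------
Mouse    | Tools   
Laptop   | Toys    
Monitor  | Apparel 
Webcam   | NULL    
Notebook | Tools   
Camera   | Tools   
Cable    | Outdoor 


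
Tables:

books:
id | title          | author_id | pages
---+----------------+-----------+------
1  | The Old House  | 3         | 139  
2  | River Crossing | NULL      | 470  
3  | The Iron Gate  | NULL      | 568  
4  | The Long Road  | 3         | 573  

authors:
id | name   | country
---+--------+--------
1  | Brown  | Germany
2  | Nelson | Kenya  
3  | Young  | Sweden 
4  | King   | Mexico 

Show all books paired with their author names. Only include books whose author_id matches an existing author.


INNER JOIN keeps only books rows whose author_id matches an id in authors. Walk through each book:
  - book 1 (The Old House): author_id=3 -> matches Young
  - book 2 (River Crossing): author_id=NULL, no match -> dropped
  - book 3 (The Iron Gate): author_id=NULL, no match -> dropped
  - book 4 (The Long Road): author_id=3 -> matches Young
So 2 of 4 rows are dropped.

SQL:
SELECT a.title, b.name AS author
FROM books a
INNER JOIN authors b ON a.author_id = b.id

Result:
title         | author
--------------+-------
The Old House | Young 
The Long Road | Young 


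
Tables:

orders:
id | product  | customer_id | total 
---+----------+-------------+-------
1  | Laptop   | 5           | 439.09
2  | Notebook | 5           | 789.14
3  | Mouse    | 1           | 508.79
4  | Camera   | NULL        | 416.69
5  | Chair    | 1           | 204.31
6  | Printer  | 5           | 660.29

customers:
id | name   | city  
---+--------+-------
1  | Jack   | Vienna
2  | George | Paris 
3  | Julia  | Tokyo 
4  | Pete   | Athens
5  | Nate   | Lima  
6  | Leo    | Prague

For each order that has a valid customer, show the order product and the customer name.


INNER JOIN keeps only orders rows whose customer_id matches an id in customers. Walk through each order:
  - order 1 (Laptop): customer_id=5 -> matches Nate
  - order 2 (Notebook): customer_id=5 -> matches Nate
  - order 3 (Mouse): customer_id=1 -> matches Jack
  - order 4 (Camera): customer_id=NULL, no match -> dropped
  - order 5 (Chair): customer_id=1 -> matches Jack
  - order 6 (Printer): customer_id=5 -> matches Nate
So 1 of 6 rows is dropped.

SQL:
SELECT a.product, b.name AS customer
FROM orders a
INNER JOIN customers b ON a.customer_id = b.id

Result:
product  | customer
---------+---------
Laptop   | Nate    
Notebook | Nate    
Mouse    | Jack    
Chair    | Jack    
Printer  | Nate    


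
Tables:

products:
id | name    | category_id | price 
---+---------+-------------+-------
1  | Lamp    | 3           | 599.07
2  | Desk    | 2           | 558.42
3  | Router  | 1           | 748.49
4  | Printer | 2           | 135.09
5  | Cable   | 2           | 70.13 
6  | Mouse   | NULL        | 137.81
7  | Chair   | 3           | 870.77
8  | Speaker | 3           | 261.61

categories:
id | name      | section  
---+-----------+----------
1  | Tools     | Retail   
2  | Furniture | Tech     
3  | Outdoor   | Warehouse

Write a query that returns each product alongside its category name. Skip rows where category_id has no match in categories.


INNER JOIN keeps only products rows whose category_id matches an id in categories. Walk through each product:
  - product 1 (Lamp): category_id=3 -> matches Outdoor
  - product 2 (Desk): category_id=2 -> matches Furniture
  - product 3 (Router): category_id=1 -> matches Tools
  - product 4 (Printer): category_id=2 -> matches Furniture
  - product 5 (Cable): category_id=2 -> matches Furniture
  - product 6 (Mouse): category_id=NULL, no match -> dropped
  - product 7 (Chair): category_id=3 -> matches Outdoor
  - product 8 (Speaker): category_id=3 -> matches Outdoor
So 1 of 8 rows is dropped.

SQL:
SELECT a.name, b.name AS category
FROM products a
INNER JOIN categories b ON a.category_id = b.id

Result:
name    | category 
--------+----------
Lamp    | Outdoor  
Desk    | Furniture
Router  | Tools    
Printer | Furniture
Cable   | Furniture
Chair   | Outdoor  
Speaker | Outdoor  


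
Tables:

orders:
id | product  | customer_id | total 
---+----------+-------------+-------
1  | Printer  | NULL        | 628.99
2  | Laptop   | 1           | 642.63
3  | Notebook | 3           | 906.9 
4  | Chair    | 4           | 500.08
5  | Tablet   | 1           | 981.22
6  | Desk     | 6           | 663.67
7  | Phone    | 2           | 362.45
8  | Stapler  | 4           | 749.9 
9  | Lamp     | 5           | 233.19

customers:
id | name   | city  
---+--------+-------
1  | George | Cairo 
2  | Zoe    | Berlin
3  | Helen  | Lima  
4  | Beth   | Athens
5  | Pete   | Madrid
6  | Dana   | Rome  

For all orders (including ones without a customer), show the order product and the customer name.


LEFT JOIN keeps every row from orders (the left table); where customer_id has no match in customers, the customer columns become NULL. Walk through each order:
  - order 1 (Printer): customer_id=NULL, no match -> kept with NULL
  - order 2 (Laptop): customer_id=1 -> matches George
  - order 3 (Notebook): customer_id=3 -> matches Helen
  - order 4 (Chair): customer_id=4 -> matches Beth
  - order 5 (Tablet): customer_id=1 -> matches George
  - order 6 (Desk): customer_id=6 -> matches Dana
  - order 7 (Phone): customer_id=2 -> matches Zoe
  - order 8 (Stapler): customer_id=4 -> matches Beth
  - order 9 (Lamp): customer_id=5 -> matches Pete
All 9 rows appear; 1 has NULL customer.

SQL:
SELECT a.product, b.name AS customer
FROM orders a
LEFT JOIN customers b ON a.customer_id = b.id

Result:
product  | customer
---------+---------
Printer  | NULL    
Laptop   | George  
Notebook | Helen   
Chair    | Beth    
Tablet   | George  
Desk     | Dana    
Phone    | Zoe     
Stapler  | Beth    
Lamp     | Pete    


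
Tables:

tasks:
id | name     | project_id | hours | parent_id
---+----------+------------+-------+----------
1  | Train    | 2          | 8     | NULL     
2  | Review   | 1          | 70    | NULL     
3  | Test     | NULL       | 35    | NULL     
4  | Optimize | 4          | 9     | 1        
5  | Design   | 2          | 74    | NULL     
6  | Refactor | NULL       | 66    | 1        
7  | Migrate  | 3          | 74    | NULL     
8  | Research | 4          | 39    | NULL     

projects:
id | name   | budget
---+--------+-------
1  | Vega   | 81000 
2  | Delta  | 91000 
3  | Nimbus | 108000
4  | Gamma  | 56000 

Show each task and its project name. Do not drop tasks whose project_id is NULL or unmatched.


LEFT JOIN keeps every row from tasks (the left table); where project_id has no match in projects, the project columns become NULL. Walk through each task:
  - task 1 (Train): project_id=2 -> matches Delta
  - task 2 (Review): project_id=1 -> matches Vega
  - task 3 (Test): project_id=NULL, no match -> kept with NULL
  - task 4 (Optimize): project_id=4 -> matches Gamma
  - task 5 (Design): project_id=2 -> matches Delta
  - task 6 (Refactor): project_id=NULL, no match -> kept with NULL
  - task 7 (Migrate): project_id=3 -> matches Nimbus
  - task 8 (Research): project_id=4 -> matches Gamma
All 8 rows appear; 2 have NULL project.

SQL:
SELECT a.name, b.name AS project
FROM tasks a
LEFT JOIN projects b ON a.project_id = b.id

Result:
name     | project
---------+--------
Train    | Delta  
Review   | Vega   
Test     | NULL   
Optimize | Gamma  
Design   | Delta  
Refactor | NULL   
Migrate  | Nimbus 
Research | Gamma  


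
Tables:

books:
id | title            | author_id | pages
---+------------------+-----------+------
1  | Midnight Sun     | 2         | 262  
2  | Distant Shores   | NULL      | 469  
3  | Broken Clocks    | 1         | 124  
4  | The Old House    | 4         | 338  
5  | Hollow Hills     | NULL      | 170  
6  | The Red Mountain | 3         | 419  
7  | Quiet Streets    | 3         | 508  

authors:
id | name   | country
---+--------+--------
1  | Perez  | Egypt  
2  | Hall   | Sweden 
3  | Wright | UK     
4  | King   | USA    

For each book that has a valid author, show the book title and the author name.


INNER JOIN keeps only books rows whose author_id matches an id in authors. Walk through each book:
  - book 1 (Midnight Sun): author_id=2 -> matches Hall
  - book 2 (Distant Shores): author_id=NULL, no match -> dropped
  - book 3 (Broken Clocks): author_id=1 -> matches Perez
  - book 4 (The Old House): author_id=4 -> matches King
  - book 5 (Hollow Hills): author_id=NULL, no match -> dropped
  - book 6 (The Red Mountain): author_id=3 -> matches Wright
  - book 7 (Quiet Streets): author_id=3 -> matches Wright
So 2 of 7 rows are dropped.

SQL:
SELECT a.title, b.name AS author
FROM books a
INNER JOIN authors b ON a.author_id = b.id

Result:
title            | author
-----------------+-------
Midnight Sun     | Hall  
Broken Clocks    | Perez 
The Old House    | King  
The Red Mountain | Wright
Quiet Streets    | Wright


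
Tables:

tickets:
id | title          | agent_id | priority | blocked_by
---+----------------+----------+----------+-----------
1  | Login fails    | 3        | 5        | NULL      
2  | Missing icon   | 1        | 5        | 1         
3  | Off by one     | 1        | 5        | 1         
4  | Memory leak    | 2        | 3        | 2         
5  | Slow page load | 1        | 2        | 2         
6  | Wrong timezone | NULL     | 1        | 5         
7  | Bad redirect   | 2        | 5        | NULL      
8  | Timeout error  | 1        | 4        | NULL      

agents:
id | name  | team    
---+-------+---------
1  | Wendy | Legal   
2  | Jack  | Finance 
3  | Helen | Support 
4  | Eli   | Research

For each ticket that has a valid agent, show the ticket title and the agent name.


INNER JOIN keeps only tickets rows whose agent_id matches an id in agents. Walk through each ticket:
  - ticket 1 (Login fails): agent_id=3 -> matches Helen
  - ticket 2 (Missing icon): agent_id=1 -> matches Wendy
  - ticket 3 (Off by one): agent_id=1 -> matches Wendy
  - ticket 4 (Memory leak): agent_id=2 -> matches Jack
  - ticket 5 (Slow page load): agent_id=1 -> matches Wendy
  - ticket 6 (Wrong timezone): agent_id=NULL, no match -> dropped
  - ticket 7 (Bad redirect): agent_id=2 -> matches Jack
  - ticket 8 (Timeout error): agent_id=1 -> matches Wendy
So 1 of 8 rows is dropped.

SQL:
SELECT a.title, b.name AS agent
FROM tickets a
INNER JOIN agents b ON a.agent_id = b.id

Result:
title          | agent
---------------+------
Login fails    | Helen
Missing icon   | Wendy
Off by one     | Wendy
Memory leak    | Jack 
Slow page load | Wendy
Bad redirect   | Jack 
Timeout error  | Wendy


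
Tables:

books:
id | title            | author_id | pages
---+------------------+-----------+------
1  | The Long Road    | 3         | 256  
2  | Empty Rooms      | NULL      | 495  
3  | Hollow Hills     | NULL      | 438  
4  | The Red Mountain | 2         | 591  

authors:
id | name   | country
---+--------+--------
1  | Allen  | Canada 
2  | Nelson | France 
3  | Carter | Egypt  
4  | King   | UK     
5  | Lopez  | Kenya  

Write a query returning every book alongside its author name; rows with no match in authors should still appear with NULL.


LEFT JOIN keeps every row from books (the left table); where author_id has no match in authors, the author columns become NULL. Walk through each book:
  - book 1 (The Long Road): author_id=3 -> matches Carter
  - book 2 (Empty Rooms): author_id=NULL, no match -> kept with NULL
  - book 3 (Hollow Hills): author_id=NULL, no match -> kept with NULL
  - book 4 (The Red Mountain): author_id=2 -> matches Nelson
All 4 rows appear; 2 have NULL author.

SQL:
SELECT a.title, b.name AS author
FROM books a
LEFT JOIN authors b ON a.author_id = b.id

Result:
title            | author
-----------------+-------
The Long Road    | Carter
Empty Rooms      | NULL  
Hollow Hills     | NULL  
The Red Mountain | Nelson


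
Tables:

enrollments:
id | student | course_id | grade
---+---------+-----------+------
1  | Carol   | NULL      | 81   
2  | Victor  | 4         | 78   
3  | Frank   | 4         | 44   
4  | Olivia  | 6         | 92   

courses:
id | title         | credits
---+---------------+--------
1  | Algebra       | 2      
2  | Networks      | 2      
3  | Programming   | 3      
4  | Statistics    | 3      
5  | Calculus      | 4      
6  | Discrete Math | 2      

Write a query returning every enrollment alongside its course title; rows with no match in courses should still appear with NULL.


LEFT JOIN keeps every row from enrollments (the left table); where course_id has no match in courses, the course columns become NULL. Walk through each enrollment:
  - enrollment 1 (Carol): course_id=NULL, no match -> kept with NULL
  - enrollment 2 (Victor): course_id=4 -> matches Statistics
  - enrollment 3 (Frank): course_id=4 -> matches Statistics
  - enrollment 4 (Olivia): course_id=6 -> matches Discrete Math
All 4 rows appear; 1 has NULL course.

SQL:
SELECT a.student, b.title AS course
FROM enrollments a
LEFT JOIN courses b ON a.course_id = b.id

Result:
student | course       
--------+--------------
Carol   | NULL         
Victor  | Statistics   
Frank   | Statistics   
Olivia  | Discrete Math


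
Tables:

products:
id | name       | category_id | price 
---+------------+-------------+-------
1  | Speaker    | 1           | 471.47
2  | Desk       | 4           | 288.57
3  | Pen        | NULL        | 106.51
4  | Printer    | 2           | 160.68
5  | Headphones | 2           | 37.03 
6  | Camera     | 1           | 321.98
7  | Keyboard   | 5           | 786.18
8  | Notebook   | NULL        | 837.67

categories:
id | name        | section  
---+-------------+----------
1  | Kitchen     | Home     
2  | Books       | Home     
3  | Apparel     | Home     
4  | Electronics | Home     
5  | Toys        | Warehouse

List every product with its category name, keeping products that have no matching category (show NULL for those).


LEFT JOIN keeps every row from products (the left table); where category_id has no match in categories, the category columns become NULL. Walk through each product:
  - product 1 (Speaker): category_id=1 -> matches Kitchen
  - product 2 (Desk): category_id=4 -> matches Electronics
  - product 3 (Pen): category_id=NULL, no match -> kept with NULL
  - product 4 (Printer): category_id=2 -> matches Books
  - product 5 (Headphones): category_id=2 -> matches Books
  - product 6 (Camera): category_id=1 -> matches Kitchen
  - product 7 (Keyboard): category_id=5 -> matches Toys
  - product 8 (Notebook): category_id=NULL, no match -> kept with NULL
All 8 rows appear; 2 have NULL category.

SQL:
SELECT a.name, b.name AS category
FROM products a
LEFT JOIN categories b ON a.category_id = b.id

Result:
name       | category   
-----------+------------
Speaker    | Kitchen    
Desk       | Electronics
Pen        | NULL       
Printer    | Books      
Headphones | Books      
Camera     | Kitchen    
Keyboard   | Toys       
Notebook   | NULL       


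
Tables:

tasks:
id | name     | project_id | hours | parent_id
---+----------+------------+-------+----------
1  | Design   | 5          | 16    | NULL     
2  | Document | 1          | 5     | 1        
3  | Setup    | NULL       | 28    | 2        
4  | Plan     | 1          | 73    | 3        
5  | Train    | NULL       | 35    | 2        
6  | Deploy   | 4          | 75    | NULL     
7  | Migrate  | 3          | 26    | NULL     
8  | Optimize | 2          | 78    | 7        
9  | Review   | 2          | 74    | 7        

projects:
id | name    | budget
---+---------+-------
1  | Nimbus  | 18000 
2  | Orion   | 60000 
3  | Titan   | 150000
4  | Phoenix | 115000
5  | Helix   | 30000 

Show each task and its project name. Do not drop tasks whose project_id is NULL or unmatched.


LEFT JOIN keeps every row from tasks (the left table); where project_id has no match in projects, the project columns become NULL. Walk through each task:
  - task 1 (Design): project_id=5 -> matches Helix
  - task 2 (Document): project_id=1 -> matches Nimbus
  - task 3 (Setup): project_id=NULL, no match -> kept with NULL
  - task 4 (Plan): project_id=1 -> matches Nimbus
  - task 5 (Train): project_id=NULL, no match -> kept with NULL
  - task 6 (Deploy): project_id=4 -> matches Phoenix
  - task 7 (Migrate): project_id=3 -> matches Titan
  - task 8 (Optimize): project_id=2 -> matches Orion
  - task 9 (Review): project_id=2 -> matches Orion
All 9 rows appear; 2 have NULL project.

SQL:
SELECT a.name, b.name AS project
FROM tasks a
LEFT JOIN projects b ON a.project_id = b.id

Result:
name     | project
---------+--------
Design   | Helix  
Document | Nimbus 
Setup    | NULL   
Plan     | Nimbus 
Train    | NULL   
Deploy   | Phoenix
Migrate  | Titan  
Optimize | Orion  
Review   | Orion  


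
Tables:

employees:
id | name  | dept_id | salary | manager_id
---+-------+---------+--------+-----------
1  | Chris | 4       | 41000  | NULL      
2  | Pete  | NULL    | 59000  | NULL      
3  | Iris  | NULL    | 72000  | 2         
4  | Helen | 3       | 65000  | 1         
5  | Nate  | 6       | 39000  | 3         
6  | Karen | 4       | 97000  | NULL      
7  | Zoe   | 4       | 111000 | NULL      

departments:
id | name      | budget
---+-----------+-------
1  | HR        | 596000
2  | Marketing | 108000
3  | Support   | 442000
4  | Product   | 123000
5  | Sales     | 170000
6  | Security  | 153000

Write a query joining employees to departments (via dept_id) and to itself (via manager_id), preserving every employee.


Two LEFT JOINs from the same base table employees: one to departments via dept_id, one to employees itself via manager_id. Both are LEFT so every employee is preserved.
Match against departments:
  - employee 1 (Chris): dept_id=4 -> matches Product
  - employee 2 (Pete): dept_id=NULL, no match -> kept with NULL
  - employee 3 (Iris): dept_id=NULL, no match -> kept with NULL
  - employee 4 (Helen): dept_id=3 -> matches Support
  - employee 5 (Nate): dept_id=6 -> matches Security
  - employee 6 (Karen): dept_id=4 -> matches Product
  - employee 7 (Zoe): dept_id=4 -> matches Product
Match against employees (self):
  - employee 1 (Chris): manager_id=NULL -> NULL
  - employee 2 (Pete): manager_id=NULL -> NULL
  - employee 3 (Iris): manager_id=2 -> Pete
  - employee 4 (Helen): manager_id=1 -> Chris
  - employee 5 (Nate): manager_id=3 -> Iris
  - employee 6 (Karen): manager_id=NULL -> NULL
  - employee 7 (Zoe): manager_id=NULL -> NULL

SQL:
SELECT a.name, b.name AS department, c.name AS manager
FROM employees a
LEFT JOIN departments b ON a.dept_id = b.id
LEFT JOIN employees c ON a.manager_id = c.id

Result:
name  | department | manager
------+------------+--------
Chris | Product    | NULL   
Pete  | NULL       | NULL   
Iris  | NULL       | Pete   
Helen | Support    | Chris  
Nate  | Security   | Iris   
Karen | Product    | NULL   
Zoe   | Product    | NULL   


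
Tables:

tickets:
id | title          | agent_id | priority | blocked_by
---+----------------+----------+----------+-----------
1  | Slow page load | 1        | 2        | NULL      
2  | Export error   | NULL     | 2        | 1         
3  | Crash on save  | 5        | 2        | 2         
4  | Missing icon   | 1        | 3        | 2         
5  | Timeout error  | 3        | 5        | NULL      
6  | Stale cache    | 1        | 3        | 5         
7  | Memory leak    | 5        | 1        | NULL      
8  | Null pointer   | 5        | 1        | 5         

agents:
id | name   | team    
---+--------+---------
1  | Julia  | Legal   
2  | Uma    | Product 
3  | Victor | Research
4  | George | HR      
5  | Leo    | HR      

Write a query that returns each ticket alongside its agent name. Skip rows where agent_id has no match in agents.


INNER JOIN keeps only tickets rows whose agent_id matches an id in agents. Walk through each ticket:
  - ticket 1 (Slow page load): agent_id=1 -> matches Julia
  - ticket 2 (Export error): agent_id=NULL, no match -> dropped
  - ticket 3 (Crash on save): agent_id=5 -> matches Leo
  - ticket 4 (Missing icon): agent_id=1 -> matches Julia
  - ticket 5 (Timeout error): agent_id=3 -> matches Victor
  - ticket 6 (Stale cache): agent_id=1 -> matches Julia
  - ticket 7 (Memory leak): agent_id=5 -> matches Leo
  - ticket 8 (Null pointer): agent_id=5 -> matches Leo
So 1 of 8 rows is dropped.

SQL:
SELECT a.title, b.name AS agent
FROM tickets a
INNER JOIN agents b ON a.agent_id = b.id

Result:
title          | agent 
---------------+-------
Slow page load | Julia 
Crash on save  | Leo   
Missing icon   | Julia 
Timeout error  | Victor
Stale cache    | Julia 
Memory leak    | Leo   
Null pointer   | Leo   


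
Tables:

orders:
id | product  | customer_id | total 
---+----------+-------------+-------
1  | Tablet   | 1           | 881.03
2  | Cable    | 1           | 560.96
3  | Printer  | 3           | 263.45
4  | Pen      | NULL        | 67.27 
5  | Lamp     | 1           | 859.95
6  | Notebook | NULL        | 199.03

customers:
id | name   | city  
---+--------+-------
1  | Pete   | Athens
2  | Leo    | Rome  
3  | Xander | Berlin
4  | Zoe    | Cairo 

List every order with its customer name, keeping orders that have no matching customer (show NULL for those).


LEFT JOIN keeps every row from orders (the left table); where customer_id has no match in customers, the customer columns become NULL. Walk through each order:
  - order 1 (Tablet): customer_id=1 -> matches Pete
  - order 2 (Cable): customer_id=1 -> matches Pete
  - order 3 (Printer): customer_id=3 -> matches Xander
  - order 4 (Pen): customer_id=NULL, no match -> kept with NULL
  - order 5 (Lamp): customer_id=1 -> matches Pete
  - order 6 (Notebook): customer_id=NULL, no match -> kept with NULL
All 6 rows appear; 2 have NULL customer.

SQL:
SELECT a.product, b.name AS customer
FROM orders a
LEFT JOIN customers b ON a.customer_id = b.id

Result:
product  | customer
---------+---------
Tablet   | Pete    
Cable    | Pete    
Printer  | Xander  
Pen      | NULL    
Lamp     | Pete    
Notebook | NULL    


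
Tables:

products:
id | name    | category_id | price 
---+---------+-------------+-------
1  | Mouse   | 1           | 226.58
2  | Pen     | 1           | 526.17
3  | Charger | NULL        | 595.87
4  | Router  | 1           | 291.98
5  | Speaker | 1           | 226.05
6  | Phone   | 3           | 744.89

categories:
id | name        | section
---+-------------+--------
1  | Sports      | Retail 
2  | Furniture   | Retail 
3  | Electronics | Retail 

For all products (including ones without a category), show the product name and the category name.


LEFT JOIN keeps every row from products (the left table); where category_id has no match in categories, the category columns become NULL. Walk through each product:
  - product 1 (Mouse): category_id=1 -> matches Sports
  - product 2 (Pen): category_id=1 -> matches Sports
  - product 3 (Charger): category_id=NULL, no match -> kept with NULL
  - product 4 (Router): category_id=1 -> matches Sports
  - product 5 (Speaker): category_id=1 -> matches Sports
  - product 6 (Phone): category_id=3 -> matches Electronics
All 6 rows appear; 1 has NULL category.

SQL:
SELECT a.name, b.name AS category
FROM products a
LEFT JOIN categories b ON a.category_id = b.id

Result:
name    | category   
--------+------------
Mouse   | Sports     
Pen     | Sports     
Charger | NULL       
Router  | Sports     
Speaker | Sports     
Phone   | Electronics
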